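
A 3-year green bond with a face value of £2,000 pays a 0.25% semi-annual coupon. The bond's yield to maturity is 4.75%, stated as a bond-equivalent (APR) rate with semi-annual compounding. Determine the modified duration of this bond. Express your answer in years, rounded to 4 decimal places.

2.9205 years

Periodic yield y = 0.02375. First find Macaulay duration:
  t   CF        PV=CF/(1+0.02375)^t    t·PV
  1         2.50         2.4420         2.4420
  2         2.50         2.3854         4.7707
  3         2.50         2.3300         6.9900
  4         2.50         2.2760         9.1038
  5         2.50         2.2232        11.1158
  6     2,002.50     1,739.4383    10,436.6300
  Σ                  1,751.0948    10,471.0524
P = 1,751.0948; Macaulay duration = 10,471.0524 / 1,751.0948 = 5.97972 half-year periods = 2.98986 years.
Modified duration = D_Mac / (1 + y) = 2.98986 / 1.02375 = 2.92050 years.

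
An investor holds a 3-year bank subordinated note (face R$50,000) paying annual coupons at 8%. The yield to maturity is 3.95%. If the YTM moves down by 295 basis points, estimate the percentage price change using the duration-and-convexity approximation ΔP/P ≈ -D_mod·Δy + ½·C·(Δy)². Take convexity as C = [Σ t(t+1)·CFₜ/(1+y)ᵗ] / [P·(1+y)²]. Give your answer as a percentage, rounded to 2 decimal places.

With y = 0.0395:
  t   CF        PV=CF/(1+0.0395)^t    t·PV        t(t+1)·PV
  1     4,000.00     3,848.0038     3,848.0038       7,696.0077
  2     4,000.00     3,701.7834     7,403.5668      22,210.7004
  3    54,000.00    48,075.1091   144,225.3274     576,901.3096
  Σ                 55,624.8964   155,476.8981     606,808.0178
P = 55,624.8964; D_Mac = 2.79510 yrs; D_mod = 2.68888 yrs; C = 10.09562.
Duration effect: -2.68888 × (-0.0295) = +0.079322
Convexity effect: 0.5 × 10.09562 × (-0.0295)² = +0.0043929
ΔP/P ≈ +0.079322 + 0.0043929 = +0.083715 = +8.3715%.

+8.37%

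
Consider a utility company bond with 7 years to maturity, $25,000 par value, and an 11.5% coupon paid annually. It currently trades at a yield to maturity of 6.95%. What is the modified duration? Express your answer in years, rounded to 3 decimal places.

Periodic yield y = 0.0695. First find Macaulay duration:
  t   CF        PV=CF/(1+0.0695)^t    t·PV
  1     2,875.00     2,688.1720     2,688.1720
  2     2,875.00     2,513.4848     5,026.9697
  3     2,875.00     2,350.1495     7,050.4484
  4     2,875.00     2,197.4282     8,789.7128
  5     2,875.00     2,054.6313    10,273.1566
  6     2,875.00     1,921.1139    11,526.6834
  7    27,875.00    17,416.0376   121,912.2632
  Σ                 31,141.0174   167,267.4062
P = 31,141.0174; Macaulay duration = 167,267.4062 / 31,141.0174 = 5.37129 years.
Modified duration = D_Mac / (1 + y) = 5.37129 / 1.0695 = 5.02224 years.

5.022 years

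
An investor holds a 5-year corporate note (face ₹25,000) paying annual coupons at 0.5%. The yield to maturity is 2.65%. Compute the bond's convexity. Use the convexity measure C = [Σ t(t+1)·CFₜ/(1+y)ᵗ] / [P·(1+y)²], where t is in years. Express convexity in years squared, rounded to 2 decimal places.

With y = 0.0265:
  t   CF        PV=CF/(1+0.0265)^t    t·PV        t(t+1)·PV
  1       125.00       121.7730       121.7730         243.5460
  2       125.00       118.6293       237.2587         711.7760
  3       125.00       115.5668       346.7005       1,386.8018
  4       125.00       112.5834       450.3334       2,251.6672
  5    25,125.00    22,045.0608   110,225.3042     661,351.8255
  Σ                 22,513.6134   111,381.3698     665,945.6165
P = 22,513.6134.
Convexity = Σ t(t+1)·PV / [P·(1+y)²] = 665,945.6165 / (22,513.6134 × 1.053702) = 28.07215.

28.07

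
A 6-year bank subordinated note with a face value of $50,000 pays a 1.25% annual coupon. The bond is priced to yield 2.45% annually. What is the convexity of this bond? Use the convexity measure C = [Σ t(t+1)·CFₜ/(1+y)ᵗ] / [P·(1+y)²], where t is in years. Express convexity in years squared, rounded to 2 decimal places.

With y = 0.0245:
  t   CF        PV=CF/(1+0.0245)^t    t·PV        t(t+1)·PV
  1       625.00       610.0537       610.0537       1,220.1074
  2       625.00       595.4648     1,190.9296       3,572.7888
  3       625.00       581.2248     1,743.6744       6,974.6975
  4       625.00       567.3253     2,269.3013      11,346.5064
  5       625.00       553.7582     2,768.7912      16,612.7473
  6    50,625.00    43,781.7644   262,690.5865   1,838,834.1056
  Σ                 46,689.5913   271,273.3367   1,878,560.9529
P = 46,689.5913.
Convexity = Σ t(t+1)·PV / [P·(1+y)²] = 1,878,560.9529 / (46,689.5913 × 1.049600) = 38.33375.

38.33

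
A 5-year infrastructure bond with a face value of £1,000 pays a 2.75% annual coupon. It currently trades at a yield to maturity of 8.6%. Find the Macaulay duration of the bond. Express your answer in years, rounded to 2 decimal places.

Periodic yield y = 0.086. Discount each cash flow and weight by its year:
  t   CF        PV=CF/(1+0.086)^t    t·PV
  1        27.50        25.3223        25.3223
  2        27.50        23.3170        46.6340
  3        27.50        21.4706        64.4117
  4        27.50        19.7703        79.0812
  5     1,027.50       680.1939     3,400.9693
  Σ                    770.0740     3,616.4185
Price P = Σ PV = 770.0740.
Macaulay duration = Σ(t·PV) / P = 3,616.4185 / 770.0740 = 4.69620 years.

4.70 years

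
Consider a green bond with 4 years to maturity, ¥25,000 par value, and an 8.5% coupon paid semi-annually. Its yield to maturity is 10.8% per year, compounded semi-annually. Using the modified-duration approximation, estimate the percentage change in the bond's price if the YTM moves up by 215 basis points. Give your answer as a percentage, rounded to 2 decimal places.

Periodic yield y = 0.054. Modified duration first:
  t   CF        PV=CF/(1+0.054)^t    t·PV
  1     1,062.50     1,008.0645     1,008.0645
  2     1,062.50       956.4179     1,912.8359
  3     1,062.50       907.4174     2,722.2522
  4     1,062.50       860.9273     3,443.7093
  5     1,062.50       816.8191     4,084.0955
  6     1,062.50       774.9707     4,649.8241
  7     1,062.50       735.2663     5,146.8641
  8    26,062.50    17,111.6223   136,892.9783
  Σ                 23,171.5056   159,860.6240
P = 23,171.5056; D_Mac = 6.89902 half-year periods = 3.44951 yrs; D_mod = 3.44951/(1+0.054) = 3.27278 yrs.
ΔP/P ≈ -D_mod · Δy = -3.27278 × (+0.0215) = -0.070365 = -7.0365%.

-7.04%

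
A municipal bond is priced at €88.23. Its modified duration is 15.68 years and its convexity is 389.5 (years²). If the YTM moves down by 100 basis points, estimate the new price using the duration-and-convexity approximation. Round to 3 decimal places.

Duration effect: -D_mod·Δy = -15.68 × (-0.01) = +0.156800
Convexity effect: ½·C·(Δy)² = 0.5 × 389.5 × (-0.01)² = +0.0194750
ΔP/P ≈ +0.156800 + 0.0194750 = +0.176275
New price ≈ 88.23 × (1 + 0.176275) = 103.78274325.

€103.783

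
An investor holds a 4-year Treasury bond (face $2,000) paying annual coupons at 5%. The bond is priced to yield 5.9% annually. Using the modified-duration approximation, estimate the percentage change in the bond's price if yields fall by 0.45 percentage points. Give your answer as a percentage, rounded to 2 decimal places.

+1.58%

Periodic yield y = 0.059. Modified duration first:
  t   CF        PV=CF/(1+0.059)^t    t·PV
  1       100.00        94.4287        94.4287
  2       100.00        89.1678       178.3356
  3       100.00        84.2000       252.6000
  4     2,100.00     1,669.6885     6,678.7540
  Σ                  1,937.4850     7,204.1183
P = 1,937.4850; D_Mac = 3.71828 yrs; D_mod = 3.71828/(1+0.059) = 3.51113 yrs.
ΔP/P ≈ -D_mod · Δy = -3.51113 × (-0.0045) = +0.015800 = +1.5800%.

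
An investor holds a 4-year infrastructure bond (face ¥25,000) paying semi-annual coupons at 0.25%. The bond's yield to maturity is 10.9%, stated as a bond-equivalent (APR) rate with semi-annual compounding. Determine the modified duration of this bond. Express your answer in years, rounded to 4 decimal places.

3.7718 years

Periodic yield y = 0.0545. First find Macaulay duration:
  t   CF        PV=CF/(1+0.0545)^t    t·PV
  1        31.25        29.6349        29.6349
  2        31.25        28.1033        56.2065
  3        31.25        26.6508        79.9524
  4        31.25        25.2734       101.0936
  5        31.25        23.9672       119.8359
  6        31.25        22.7285       136.3709
  7        31.25        21.5538       150.8766
  8    25,031.25    16,372.3065   130,978.4517
  Σ                 16,550.2183   131,652.4226
P = 16,550.2183; Macaulay duration = 131,652.4226 / 16,550.2183 = 7.95472 half-year periods = 3.97736 years.
Modified duration = D_Mac / (1 + y) = 3.97736 / 1.0545 = 3.77180 years.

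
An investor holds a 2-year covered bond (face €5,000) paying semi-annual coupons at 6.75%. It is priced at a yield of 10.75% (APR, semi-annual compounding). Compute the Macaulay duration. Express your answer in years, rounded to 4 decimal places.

Periodic yield y = 0.05375. Discount each cash flow and weight by its period:
  t   CF        PV=CF/(1+0.05375)^t    t·PV
  1       168.75       160.1423       160.1423
  2       168.75       151.9738       303.9475
  3       168.75       144.2218       432.6655
  4     5,168.75     4,192.1342    16,768.5368
  Σ                  4,648.4721    17,665.2922
Price P = Σ PV = 4,648.4721.
Macaulay duration = Σ(t·PV) / P = 17,665.2922 / 4,648.4721 = 3.80024 half-year periods.
In years: 3.80024 / 2 = 1.90012 years.

1.9001 years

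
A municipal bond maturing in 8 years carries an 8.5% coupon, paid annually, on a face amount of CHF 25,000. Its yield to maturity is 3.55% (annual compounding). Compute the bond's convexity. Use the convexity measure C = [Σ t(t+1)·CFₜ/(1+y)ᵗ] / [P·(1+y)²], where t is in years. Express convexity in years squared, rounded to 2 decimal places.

49.36

With y = 0.0355:
  t   CF        PV=CF/(1+0.0355)^t    t·PV        t(t+1)·PV
  1     2,125.00     2,052.1487     2,052.1487       4,104.2974
  2     2,125.00     1,981.7950     3,963.5900      11,890.7700
  3     2,125.00     1,913.8532     5,741.5596      22,966.2385
  4     2,125.00     1,848.2407     7,392.9627      36,964.8133
  5     2,125.00     1,784.8775     8,924.3876      53,546.3254
  6     2,125.00     1,723.6866    10,342.1198      72,394.8388
  7     2,125.00     1,664.5936    11,652.1550      93,217.2397
  8    27,125.00    20,519.6014   164,156.8115   1,477,411.3036
  Σ                 33,488.7967   214,225.7349   1,772,495.8267
P = 33,488.7967.
Convexity = Σ t(t+1)·PV / [P·(1+y)²] = 1,772,495.8267 / (33,488.7967 × 1.072260) = 49.36117.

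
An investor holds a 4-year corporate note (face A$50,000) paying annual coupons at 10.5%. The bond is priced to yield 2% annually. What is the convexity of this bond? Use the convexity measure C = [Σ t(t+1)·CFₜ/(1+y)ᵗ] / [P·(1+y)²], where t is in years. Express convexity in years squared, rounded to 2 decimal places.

16.28

With y = 0.02:
  t   CF        PV=CF/(1+0.02)^t    t·PV        t(t+1)·PV
  1     5,250.00     5,147.0588     5,147.0588      10,294.1176
  2     5,250.00     5,046.1361    10,092.2722      30,276.8166
  3     5,250.00     4,947.1923    14,841.5768      59,366.3071
  4    55,250.00    51,042.4598   204,169.8392   1,020,849.1958
  Σ                 66,182.8470   234,250.7469   1,120,786.4371
P = 66,182.8470.
Convexity = Σ t(t+1)·PV / [P·(1+y)²] = 1,120,786.4371 / (66,182.8470 × 1.040400) = 16.27710.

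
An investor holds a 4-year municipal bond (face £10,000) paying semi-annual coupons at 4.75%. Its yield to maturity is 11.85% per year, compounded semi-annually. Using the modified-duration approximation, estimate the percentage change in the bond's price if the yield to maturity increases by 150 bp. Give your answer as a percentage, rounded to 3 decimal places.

Periodic yield y = 0.05925. Modified duration first:
  t   CF        PV=CF/(1+0.05925)^t    t·PV
  1       237.50       224.2152       224.2152
  2       237.50       211.6736       423.3472
  3       237.50       199.8335       599.5004
  4       237.50       188.6556       754.6224
  5       237.50       178.1030       890.5150
  6       237.50       168.1407     1,008.8440
  7       237.50       158.7356     1,111.1491
  8    10,237.50     6,459.6075    51,676.8604
  Σ                  7,788.9647    56,689.0538
P = 7,788.9647; D_Mac = 7.27812 half-year periods = 3.63906 yrs; D_mod = 3.63906/(1+0.05925) = 3.43551 yrs.
ΔP/P ≈ -D_mod · Δy = -3.43551 × (+0.015) = -0.051533 = -5.1533%.

-5.153%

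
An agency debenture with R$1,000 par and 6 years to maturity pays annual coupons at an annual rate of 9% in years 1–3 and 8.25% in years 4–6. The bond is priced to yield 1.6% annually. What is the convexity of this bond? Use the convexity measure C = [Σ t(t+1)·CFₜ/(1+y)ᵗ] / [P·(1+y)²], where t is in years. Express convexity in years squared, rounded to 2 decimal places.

32.47

With y = 0.016:
  t   CF        PV=CF/(1+0.016)^t    t·PV        t(t+1)·PV
  1        90.00        88.5827        88.5827         177.1654
  2        90.00        87.1877       174.3753         523.1260
  3        90.00        85.8146       257.4439       1,029.7757
  4        82.50        77.4246       309.6985       1,548.4925
  5        82.50        76.2053       381.0267       2,286.1602
  6     1,082.50       984.1599     5,904.9593      41,334.7150
  Σ                  1,399.3748     7,116.0864      46,899.4348
P = 1,399.3748.
Convexity = Σ t(t+1)·PV / [P·(1+y)²] = 46,899.4348 / (1,399.3748 × 1.032256) = 32.46730.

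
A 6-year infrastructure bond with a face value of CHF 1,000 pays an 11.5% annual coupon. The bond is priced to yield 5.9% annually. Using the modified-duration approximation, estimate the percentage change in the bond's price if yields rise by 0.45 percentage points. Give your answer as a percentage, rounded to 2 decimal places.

-2.05%

Periodic yield y = 0.059. Modified duration first:
  t   CF        PV=CF/(1+0.059)^t    t·PV
  1       115.00       108.5930       108.5930
  2       115.00       102.5430       205.0860
  3       115.00        96.8300       290.4900
  4       115.00        91.4353       365.7413
  5       115.00        86.3412       431.7060
  6     1,115.00       790.4950     4,742.9698
  Σ                  1,276.2375     6,144.5860
P = 1,276.2375; D_Mac = 4.81461 yrs; D_mod = 4.81461/(1+0.059) = 4.54637 yrs.
ΔP/P ≈ -D_mod · Δy = -4.54637 × (+0.0045) = -0.020459 = -2.0459%.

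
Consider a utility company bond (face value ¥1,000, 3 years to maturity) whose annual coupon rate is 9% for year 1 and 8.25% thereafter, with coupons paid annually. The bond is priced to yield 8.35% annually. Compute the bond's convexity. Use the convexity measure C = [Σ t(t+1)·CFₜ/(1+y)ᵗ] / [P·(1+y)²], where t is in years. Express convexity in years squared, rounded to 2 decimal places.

With y = 0.0835:
  t   CF        PV=CF/(1+0.0835)^t    t·PV        t(t+1)·PV
  1        90.00        83.0641        83.0641         166.1283
  2        82.50        70.2742       140.5485         421.6454
  3     1,082.50       851.0227     2,553.0682      10,212.2727
  Σ                  1,004.3611     2,776.6808      10,800.0464
P = 1,004.3611.
Convexity = Σ t(t+1)·PV / [P·(1+y)²] = 10,800.0464 / (1,004.3611 × 1.173972) = 9.15963.

9.16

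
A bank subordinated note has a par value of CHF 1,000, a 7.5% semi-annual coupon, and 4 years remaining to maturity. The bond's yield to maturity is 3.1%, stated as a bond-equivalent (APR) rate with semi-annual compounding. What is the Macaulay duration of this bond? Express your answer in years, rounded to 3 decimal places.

Periodic yield y = 0.0155. Discount each cash flow and weight by its period:
  t   CF        PV=CF/(1+0.0155)^t    t·PV
  1        37.50        36.9276        36.9276
  2        37.50        36.3640        72.7280
  3        37.50        35.8089       107.4268
  4        37.50        35.2624       141.0495
  5        37.50        34.7242       173.6208
  6        37.50        34.1941       205.1648
  7        37.50        33.6722       235.7056
  8     1,037.50       917.3788     7,339.0301
  Σ                  1,164.3322     8,311.6532
Price P = Σ PV = 1,164.3322.
Macaulay duration = Σ(t·PV) / P = 8,311.6532 / 1,164.3322 = 7.13856 half-year periods.
In years: 7.13856 / 2 = 3.56928 years.

3.569 years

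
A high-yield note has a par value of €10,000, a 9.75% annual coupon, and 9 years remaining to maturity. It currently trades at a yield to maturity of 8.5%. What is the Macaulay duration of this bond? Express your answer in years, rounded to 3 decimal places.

6.484 years

Periodic yield y = 0.085. Discount each cash flow and weight by its year:
  t   CF        PV=CF/(1+0.085)^t    t·PV
  1       975.00       898.6175       898.6175
  2       975.00       828.2189     1,656.4378
  3       975.00       763.3354     2,290.0062
  4       975.00       703.5349     2,814.1397
  5       975.00       648.4193     3,242.0964
  6       975.00       597.6215     3,585.7288
  7       975.00       550.8032     3,855.6223
  8       975.00       507.6527     4,061.2217
  9    10,975.00     5,266.6794    47,400.1149
  Σ                 10,764.8828    69,803.9854
Price P = Σ PV = 10,764.8828.
Macaulay duration = Σ(t·PV) / P = 69,803.9854 / 10,764.8828 = 6.48442 years.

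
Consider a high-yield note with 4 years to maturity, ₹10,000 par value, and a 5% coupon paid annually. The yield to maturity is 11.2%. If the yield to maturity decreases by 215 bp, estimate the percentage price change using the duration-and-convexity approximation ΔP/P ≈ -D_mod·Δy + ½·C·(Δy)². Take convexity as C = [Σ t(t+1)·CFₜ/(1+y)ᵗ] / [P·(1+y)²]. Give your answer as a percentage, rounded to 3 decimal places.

With y = 0.112:
  t   CF        PV=CF/(1+0.112)^t    t·PV        t(t+1)·PV
  1       500.00       449.6403       449.6403         899.2806
  2       500.00       404.3528       808.7056       2,426.1167
  3       500.00       363.6266     1,090.8798       4,363.5192
  4    10,500.00     6,867.0491    27,468.1962     137,340.9812
  Σ                  8,084.6687    29,817.4219     145,029.8976
P = 8,084.6687; D_Mac = 3.68814 yrs; D_mod = 3.31668 yrs; C = 14.50727.
Duration effect: -3.31668 × (-0.0215) = +0.071309
Convexity effect: 0.5 × 14.50727 × (-0.0215)² = +0.0033530
ΔP/P ≈ +0.071309 + 0.0033530 = +0.074662 = +7.4662%.

+7.466%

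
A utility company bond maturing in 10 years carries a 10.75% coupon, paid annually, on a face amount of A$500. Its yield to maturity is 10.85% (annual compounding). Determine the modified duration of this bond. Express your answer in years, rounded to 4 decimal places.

Periodic yield y = 0.1085. First find Macaulay duration:
  t   CF        PV=CF/(1+0.1085)^t    t·PV
  1        53.75        48.4889        48.4889
  2        53.75        43.7428        87.4857
  3        53.75        39.4613       118.3839
  4        53.75        35.5988       142.3953
  5        53.75        32.1144       160.5721
  6        53.75        28.9711       173.8263
  7        53.75        26.1354       182.9476
  8        53.75        23.5772       188.6179
  9        53.75        21.2695       191.4255
  10      553.75       197.6773     1,976.7728
  Σ                    497.0368     3,270.9160
P = 497.0368; Macaulay duration = 3,270.9160 / 497.0368 = 6.58083 years.
Modified duration = D_Mac / (1 + y) = 6.58083 / 1.1085 = 5.93670 years.

5.9367 years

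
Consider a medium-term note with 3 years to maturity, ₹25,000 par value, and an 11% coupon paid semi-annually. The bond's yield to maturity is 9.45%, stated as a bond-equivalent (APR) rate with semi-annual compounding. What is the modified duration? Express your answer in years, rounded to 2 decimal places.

2.52 years

Periodic yield y = 0.04725. First find Macaulay duration:
  t   CF        PV=CF/(1+0.04725)^t    t·PV
  1     1,375.00     1,312.9625     1,312.9625
  2     1,375.00     1,253.7241     2,507.4481
  3     1,375.00     1,197.1583     3,591.4750
  4     1,375.00     1,143.1447     4,572.5790
  5     1,375.00     1,091.5681     5,457.8407
  6    26,375.00    19,993.5657   119,961.3942
  Σ                 25,992.1235   137,403.6995
P = 25,992.1235; Macaulay duration = 137,403.6995 / 25,992.1235 = 5.28636 half-year periods = 2.64318 years.
Modified duration = D_Mac / (1 + y) = 2.64318 / 1.04725 = 2.52392 years.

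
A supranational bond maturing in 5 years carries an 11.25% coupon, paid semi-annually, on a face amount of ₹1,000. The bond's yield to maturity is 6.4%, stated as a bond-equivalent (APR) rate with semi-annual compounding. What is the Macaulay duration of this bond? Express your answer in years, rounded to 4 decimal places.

Periodic yield y = 0.032. Discount each cash flow and weight by its period:
  t   CF        PV=CF/(1+0.032)^t    t·PV
  1        56.25        54.5058        54.5058
  2        56.25        52.8157       105.6314
  3        56.25        51.1780       153.5340
  4        56.25        49.5911       198.3644
  5        56.25        48.0534       240.2670
  6        56.25        46.5634       279.3802
  7        56.25        45.1195       315.8368
  8        56.25        43.7205       349.7639
  9        56.25        42.3648       381.2833
  10    1,056.25       770.8498     7,708.4977
  Σ                  1,204.7620     9,787.0645
Price P = Σ PV = 1,204.7620.
Macaulay duration = Σ(t·PV) / P = 9,787.0645 / 1,204.7620 = 8.12365 half-year periods.
In years: 8.12365 / 2 = 4.06182 years.

4.0618 years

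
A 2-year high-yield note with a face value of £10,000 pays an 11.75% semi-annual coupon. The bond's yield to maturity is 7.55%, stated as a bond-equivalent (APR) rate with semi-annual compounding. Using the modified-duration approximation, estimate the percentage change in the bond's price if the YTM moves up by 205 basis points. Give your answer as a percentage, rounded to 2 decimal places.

-3.65%

Periodic yield y = 0.03775. Modified duration first:
  t   CF        PV=CF/(1+0.03775)^t    t·PV
  1       587.50       566.1286       566.1286
  2       587.50       545.5347     1,091.0694
  3       587.50       525.6899     1,577.0697
  4    10,587.50     9,128.9842    36,515.9368
  Σ                 10,766.3375    39,750.2046
P = 10,766.3375; D_Mac = 3.69208 half-year periods = 1.84604 yrs; D_mod = 1.84604/(1+0.03775) = 1.77889 yrs.
ΔP/P ≈ -D_mod · Δy = -1.77889 × (+0.0205) = -0.036467 = -3.6467%.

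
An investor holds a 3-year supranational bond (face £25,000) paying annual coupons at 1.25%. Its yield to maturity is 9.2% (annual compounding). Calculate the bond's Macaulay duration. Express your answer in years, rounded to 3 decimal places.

2.958 years

Periodic yield y = 0.092. Discount each cash flow and weight by its year:
  t   CF        PV=CF/(1+0.092)^t    t·PV
  1       312.50       286.1722       286.1722
  2       312.50       262.0624       524.1248
  3    25,312.50    19,438.6959    58,316.0877
  Σ                 19,986.9305    59,126.3847
Price P = Σ PV = 19,986.9305.
Macaulay duration = Σ(t·PV) / P = 59,126.3847 / 19,986.9305 = 2.95825 years.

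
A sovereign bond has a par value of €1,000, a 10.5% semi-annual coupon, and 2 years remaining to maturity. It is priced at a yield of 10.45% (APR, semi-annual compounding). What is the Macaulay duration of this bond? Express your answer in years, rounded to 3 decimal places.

1.855 years

Periodic yield y = 0.05225. Discount each cash flow and weight by its period:
  t   CF        PV=CF/(1+0.05225)^t    t·PV
  1        52.50        49.8931        49.8931
  2        52.50        47.4156        94.8312
  3        52.50        45.0612       135.1835
  4     1,052.50       858.5120     3,434.0480
  Σ                  1,000.8819     3,713.9558
Price P = Σ PV = 1,000.8819.
Macaulay duration = Σ(t·PV) / P = 3,713.9558 / 1,000.8819 = 3.71068 half-year periods.
In years: 3.71068 / 2 = 1.85534 years.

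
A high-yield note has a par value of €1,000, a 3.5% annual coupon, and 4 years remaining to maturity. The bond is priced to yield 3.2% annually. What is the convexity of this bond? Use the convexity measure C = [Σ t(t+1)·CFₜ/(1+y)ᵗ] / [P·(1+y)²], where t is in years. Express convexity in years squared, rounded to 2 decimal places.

17.55

With y = 0.032:
  t   CF        PV=CF/(1+0.032)^t    t·PV        t(t+1)·PV
  1        35.00        33.9147        33.9147          67.8295
  2        35.00        32.8631        65.7262         197.1787
  3        35.00        31.8441        95.5323         382.1292
  4     1,035.00       912.4762     3,649.9049      18,249.5246
  Σ                  1,011.0982     3,845.0782      18,896.6619
P = 1,011.0982.
Convexity = Σ t(t+1)·PV / [P·(1+y)²] = 18,896.6619 / (1,011.0982 × 1.065024) = 17.54819.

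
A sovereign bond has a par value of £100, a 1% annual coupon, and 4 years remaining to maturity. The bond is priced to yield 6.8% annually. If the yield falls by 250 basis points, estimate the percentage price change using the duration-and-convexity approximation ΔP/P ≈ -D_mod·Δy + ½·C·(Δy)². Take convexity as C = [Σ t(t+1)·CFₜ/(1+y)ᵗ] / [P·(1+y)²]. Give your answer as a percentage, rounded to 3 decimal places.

With y = 0.068:
  t   CF        PV=CF/(1+0.068)^t    t·PV        t(t+1)·PV
  1         1.00         0.9363         0.9363           1.8727
  2         1.00         0.8767         1.7534           5.2603
  3         1.00         0.8209         2.4627           9.8507
  4       101.00        77.6312       310.5248       1,552.6242
  Σ                     80.2651       315.6773       1,569.6079
P = 80.2651; D_Mac = 3.93293 yrs; D_mod = 3.68252 yrs; C = 17.14438.
Duration effect: -3.68252 × (-0.025) = +0.092063
Convexity effect: 0.5 × 17.14438 × (-0.025)² = +0.0053576
ΔP/P ≈ +0.092063 + 0.0053576 = +0.097421 = +9.7421%.

+9.742%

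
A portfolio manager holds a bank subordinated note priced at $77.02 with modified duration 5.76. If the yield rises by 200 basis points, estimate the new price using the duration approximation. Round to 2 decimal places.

Duration approximation: ΔP/P ≈ -D_mod · Δy = -5.76 × (+0.02) = -0.115200.
New price ≈ 77.02 × (1 - 0.115200) = 68.147296.

$68.15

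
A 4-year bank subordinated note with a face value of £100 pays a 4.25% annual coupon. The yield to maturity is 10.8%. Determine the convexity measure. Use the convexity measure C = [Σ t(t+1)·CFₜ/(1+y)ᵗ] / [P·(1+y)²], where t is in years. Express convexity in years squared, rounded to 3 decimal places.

With y = 0.108:
  t   CF        PV=CF/(1+0.108)^t    t·PV        t(t+1)·PV
  1         4.25         3.8357         3.8357           7.6715
  2         4.25         3.4619         6.9237          20.7712
  3         4.25         3.1244         9.3733          37.4931
  4       104.25        69.1699       276.6795       1,383.3976
  Σ                     79.5919       296.8122       1,449.3333
P = 79.5919.
Convexity = Σ t(t+1)·PV / [P·(1+y)²] = 1,449.3333 / (79.5919 × 1.227664) = 14.83269.

14.833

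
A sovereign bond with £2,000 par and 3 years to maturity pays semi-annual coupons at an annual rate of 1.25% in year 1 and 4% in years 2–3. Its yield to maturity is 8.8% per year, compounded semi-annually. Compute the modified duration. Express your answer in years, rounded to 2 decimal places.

2.79 years

Periodic yield y = 0.044. First find Macaulay duration:
  t   CF        PV=CF/(1+0.044)^t    t·PV
  1        12.50        11.9732        11.9732
  2        12.50        11.4686        22.9371
  3        40.00        35.1527       105.4581
  4        40.00        33.6712       134.6846
  5        40.00        32.2521       161.2603
  6     2,040.00     1,575.5318     9,453.1908
  Σ                  1,700.0495     9,889.5041
P = 1,700.0495; Macaulay duration = 9,889.5041 / 1,700.0495 = 5.81719 half-year periods = 2.90859 years.
Modified duration = D_Mac / (1 + y) = 2.90859 / 1.044 = 2.78601 years.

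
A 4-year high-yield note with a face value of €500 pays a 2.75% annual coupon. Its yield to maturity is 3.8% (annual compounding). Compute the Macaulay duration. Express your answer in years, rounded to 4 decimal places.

3.8387 years

Periodic yield y = 0.038. Discount each cash flow and weight by its year:
  t   CF        PV=CF/(1+0.038)^t    t·PV
  1        13.75        13.2466        13.2466
  2        13.75        12.7617        25.5234
  3        13.75        12.2945        36.8835
  4       513.75       442.5501     1,770.2003
  Σ                    480.8529     1,845.8538
Price P = Σ PV = 480.8529.
Macaulay duration = Σ(t·PV) / P = 1,845.8538 / 480.8529 = 3.83871 years.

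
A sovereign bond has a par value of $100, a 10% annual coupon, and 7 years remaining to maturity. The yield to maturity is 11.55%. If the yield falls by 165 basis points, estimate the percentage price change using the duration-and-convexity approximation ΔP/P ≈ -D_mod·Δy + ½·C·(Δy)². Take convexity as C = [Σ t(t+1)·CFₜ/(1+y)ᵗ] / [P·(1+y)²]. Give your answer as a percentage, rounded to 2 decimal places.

+8.24%

With y = 0.1155:
  t   CF        PV=CF/(1+0.1155)^t    t·PV        t(t+1)·PV
  1        10.00         8.9646         8.9646          17.9292
  2        10.00         8.0364        16.0728          48.2183
  3        10.00         7.2043        21.6129          86.4515
  4        10.00         6.4584        25.8334         129.1670
  5        10.00         5.7896        28.9482         173.6894
  6        10.00         5.1902        31.1411         217.9876
  7       110.00        51.1806       358.2644       2,866.1155
  Σ                     92.8241       490.8374       3,539.5586
P = 92.8241; D_Mac = 5.28782 yrs; D_mod = 4.74032 yrs; C = 30.64427.
Duration effect: -4.74032 × (-0.0165) = +0.078215
Convexity effect: 0.5 × 30.64427 × (-0.0165)² = +0.0041715
ΔP/P ≈ +0.078215 + 0.0041715 = +0.082387 = +8.2387%.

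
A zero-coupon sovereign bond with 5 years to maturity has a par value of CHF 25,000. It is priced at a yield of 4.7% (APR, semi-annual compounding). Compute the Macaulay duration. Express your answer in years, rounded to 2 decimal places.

5.00 years

A zero-coupon bond has a single cash flow at maturity, so its Macaulay duration equals its maturity: 5 years.
(Equivalently: 10 semi-annual periods ÷ 2 = 5 years.)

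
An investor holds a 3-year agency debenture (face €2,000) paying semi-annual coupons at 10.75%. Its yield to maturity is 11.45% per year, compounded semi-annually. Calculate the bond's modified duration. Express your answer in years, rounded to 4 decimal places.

2.4960 years

Periodic yield y = 0.05725. First find Macaulay duration:
  t   CF        PV=CF/(1+0.05725)^t    t·PV
  1       107.50       101.6789       101.6789
  2       107.50        96.1730       192.3460
  3       107.50        90.9652       272.8957
  4       107.50        86.0395       344.1579
  5       107.50        81.3804       406.9022
  6     2,107.50     1,509.0423     9,054.2539
  Σ                  1,965.2793    10,372.2345
P = 1,965.2793; Macaulay duration = 10,372.2345 / 1,965.2793 = 5.27774 half-year periods = 2.63887 years.
Modified duration = D_Mac / (1 + y) = 2.63887 / 1.05725 = 2.49598 years.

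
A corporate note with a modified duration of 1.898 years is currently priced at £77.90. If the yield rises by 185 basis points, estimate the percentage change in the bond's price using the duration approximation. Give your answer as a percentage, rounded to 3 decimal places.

-3.511%

Duration approximation: ΔP/P ≈ -D_mod · Δy = -1.898 × (+0.0185) = -0.035113.
As a percentage: -3.5113%.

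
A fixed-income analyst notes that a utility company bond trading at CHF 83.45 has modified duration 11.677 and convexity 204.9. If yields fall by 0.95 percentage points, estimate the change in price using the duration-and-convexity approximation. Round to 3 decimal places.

Duration effect: -D_mod·Δy = -11.677 × (-0.0095) = +0.1109315
Convexity effect: ½·C·(Δy)² = 0.5 × 204.9 × (-0.0095)² = +0.0092461125
ΔP/P ≈ +0.1109315 + 0.0092461125 = +0.1201776125
ΔP ≈ 83.45 × (+0.1201776125) = +10.028821763125.

+CHF 10.029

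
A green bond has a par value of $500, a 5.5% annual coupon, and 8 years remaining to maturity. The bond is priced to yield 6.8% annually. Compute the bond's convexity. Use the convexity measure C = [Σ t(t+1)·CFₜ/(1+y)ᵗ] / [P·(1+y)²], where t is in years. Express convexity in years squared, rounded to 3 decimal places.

With y = 0.068:
  t   CF        PV=CF/(1+0.068)^t    t·PV        t(t+1)·PV
  1        27.50        25.7491        25.7491          51.4981
  2        27.50        24.1096        48.2192         144.6577
  3        27.50        22.5745        67.7236         270.8945
  4        27.50        21.1372        84.5488         422.7442
  5        27.50        19.7914        98.9570         593.7419
  6        27.50        18.5313       111.1876         778.3133
  7        27.50        17.3514       121.4596         971.6771
  8       527.50       311.6395     2,493.1157      22,438.0411
  Σ                    460.8839     3,050.9607      25,671.5679
P = 460.8839.
Convexity = Σ t(t+1)·PV / [P·(1+y)²] = 25,671.5679 / (460.8839 × 1.140624) = 48.83355.

48.834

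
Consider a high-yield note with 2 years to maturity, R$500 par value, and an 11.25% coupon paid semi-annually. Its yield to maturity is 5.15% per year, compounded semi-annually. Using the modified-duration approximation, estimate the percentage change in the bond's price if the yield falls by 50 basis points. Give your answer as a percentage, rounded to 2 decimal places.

+0.90%

Periodic yield y = 0.02575. Modified duration first:
  t   CF        PV=CF/(1+0.02575)^t    t·PV
  1       28.125        27.4190        27.4190
  2       28.125        26.7306        53.4613
  3       28.125        26.0596        78.1788
  4      528.125       477.0574     1,908.2295
  Σ                    557.2666     2,067.2886
P = 557.2666; D_Mac = 3.70969 half-year periods = 1.85485 yrs; D_mod = 1.85485/(1+0.02575) = 1.80828 yrs.
ΔP/P ≈ -D_mod · Δy = -1.80828 × (-0.005) = +0.009041 = +0.9041%.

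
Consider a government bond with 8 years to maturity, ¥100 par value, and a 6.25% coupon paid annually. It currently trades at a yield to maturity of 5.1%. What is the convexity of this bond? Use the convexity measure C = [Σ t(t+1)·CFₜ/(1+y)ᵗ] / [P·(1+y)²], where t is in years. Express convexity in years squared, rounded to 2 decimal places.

50.06

With y = 0.051:
  t   CF        PV=CF/(1+0.051)^t    t·PV        t(t+1)·PV
  1         6.25         5.9467         5.9467          11.8934
  2         6.25         5.6582        11.3163          33.9489
  3         6.25         5.3836        16.1508          64.6031
  4         6.25         5.1223        20.4894         102.4470
  5         6.25         4.8738        24.3689         146.2136
  6         6.25         4.6373        27.8237         194.7659
  7         6.25         4.4123        30.8858         247.0865
  8       106.25        71.3686       570.9488       5,138.5396
  Σ                    107.4027       707.9305       5,939.4980
P = 107.4027.
Convexity = Σ t(t+1)·PV / [P·(1+y)²] = 5,939.4980 / (107.4027 × 1.104601) = 50.06439.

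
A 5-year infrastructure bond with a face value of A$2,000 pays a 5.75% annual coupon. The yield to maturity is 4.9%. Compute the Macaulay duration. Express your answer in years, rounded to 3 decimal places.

4.495 years

Periodic yield y = 0.049. Discount each cash flow and weight by its year:
  t   CF        PV=CF/(1+0.049)^t    t·PV
  1       115.00       109.6282       109.6282
  2       115.00       104.5074       209.0147
  3       115.00        99.6257       298.8771
  4       115.00        94.9721       379.8883
  5     2,115.00     1,665.0717     8,325.3583
  Σ                  2,073.8050     9,322.7666
Price P = Σ PV = 2,073.8050.
Macaulay duration = Σ(t·PV) / P = 9,322.7666 / 2,073.8050 = 4.49549 years.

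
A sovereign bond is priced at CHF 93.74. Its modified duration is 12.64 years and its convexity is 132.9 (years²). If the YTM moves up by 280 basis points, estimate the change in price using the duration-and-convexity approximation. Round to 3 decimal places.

Duration effect: -D_mod·Δy = -12.64 × (+0.028) = -0.353920
Convexity effect: ½·C·(Δy)² = 0.5 × 132.9 × (0.028)² = +0.0520968
ΔP/P ≈ -0.353920 + 0.0520968 = -0.3018232
ΔP ≈ 93.74 × (-0.3018232) = -28.292906768.

-CHF 28.293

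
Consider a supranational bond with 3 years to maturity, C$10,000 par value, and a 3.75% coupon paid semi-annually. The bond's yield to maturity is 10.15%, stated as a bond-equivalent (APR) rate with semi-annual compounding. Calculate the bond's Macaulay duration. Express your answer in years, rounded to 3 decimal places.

Periodic yield y = 0.05075. Discount each cash flow and weight by its period:
  t   CF        PV=CF/(1+0.05075)^t    t·PV
  1       187.50       178.4440       178.4440
  2       187.50       169.8253       339.6507
  3       187.50       161.6230       484.8689
  4       187.50       153.8168       615.2671
  5       187.50       146.3876       731.9380
  6    10,187.50     7,569.5704    45,417.4221
  Σ                  8,379.6670    47,767.5907
Price P = Σ PV = 8,379.6670.
Macaulay duration = Σ(t·PV) / P = 47,767.5907 / 8,379.6670 = 5.70042 half-year periods.
In years: 5.70042 / 2 = 2.85021 years.

2.850 years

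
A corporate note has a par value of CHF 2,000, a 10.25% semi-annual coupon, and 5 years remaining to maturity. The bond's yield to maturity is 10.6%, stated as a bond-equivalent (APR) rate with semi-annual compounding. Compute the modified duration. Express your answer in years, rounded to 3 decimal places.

3.824 years

Periodic yield y = 0.053. First find Macaulay duration:
  t   CF        PV=CF/(1+0.053)^t    t·PV
  1       102.50        97.3409        97.3409
  2       102.50        92.4415       184.8831
  3       102.50        87.7887       263.3662
  4       102.50        83.3701       333.4804
  5       102.50        79.1739       395.8695
  6       102.50        75.1889       451.1333
  7       102.50        71.4044       499.8311
  8       102.50        67.8105       542.4839
  9       102.50        64.3974       579.5769
  10    2,102.50     1,254.4469    12,544.4693
  Σ                  1,973.3634    15,892.4346
P = 1,973.3634; Macaulay duration = 15,892.4346 / 1,973.3634 = 8.05348 half-year periods = 4.02674 years.
Modified duration = D_Mac / (1 + y) = 4.02674 / 1.053 = 3.82406 years.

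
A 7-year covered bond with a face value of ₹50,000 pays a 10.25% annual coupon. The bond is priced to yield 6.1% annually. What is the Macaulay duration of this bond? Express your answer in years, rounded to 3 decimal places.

5.501 years

Periodic yield y = 0.061. Discount each cash flow and weight by its year:
  t   CF        PV=CF/(1+0.061)^t    t·PV
  1     5,125.00     4,830.3487     4,830.3487
  2     5,125.00     4,552.6378     9,105.2756
  3     5,125.00     4,290.8933    12,872.6800
  4     5,125.00     4,044.1973    16,176.7892
  5     5,125.00     3,811.6845    19,058.4227
  6     5,125.00     3,592.5396    21,555.2377
  7    55,125.00    36,420.0817   254,940.5716
  Σ                 61,542.3830   338,539.3255
Price P = Σ PV = 61,542.3830.
Macaulay duration = Σ(t·PV) / P = 338,539.3255 / 61,542.3830 = 5.50091 years.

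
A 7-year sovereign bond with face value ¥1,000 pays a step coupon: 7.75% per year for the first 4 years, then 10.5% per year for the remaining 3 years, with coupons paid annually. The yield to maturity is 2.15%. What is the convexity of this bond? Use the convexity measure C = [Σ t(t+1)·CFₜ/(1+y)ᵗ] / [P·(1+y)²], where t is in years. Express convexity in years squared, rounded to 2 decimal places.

42.08

With y = 0.0215:
  t   CF        PV=CF/(1+0.0215)^t    t·PV        t(t+1)·PV
  1        77.50        75.8688        75.8688         151.7376
  2        77.50        74.2720       148.5439         445.6318
  3        77.50        72.7087       218.1262         872.5048
  4        77.50        71.1784       284.7136       1,423.5680
  5       105.00        94.4055       472.0277       2,832.1660
  6       105.00        92.4185       554.5112       3,881.5784
  7     1,105.00       952.1244     6,664.8706      53,318.9647
  Σ                  1,432.9764     8,418.6620      62,926.1514
P = 1,432.9764.
Convexity = Σ t(t+1)·PV / [P·(1+y)²] = 62,926.1514 / (1,432.9764 × 1.043462) = 42.08384.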